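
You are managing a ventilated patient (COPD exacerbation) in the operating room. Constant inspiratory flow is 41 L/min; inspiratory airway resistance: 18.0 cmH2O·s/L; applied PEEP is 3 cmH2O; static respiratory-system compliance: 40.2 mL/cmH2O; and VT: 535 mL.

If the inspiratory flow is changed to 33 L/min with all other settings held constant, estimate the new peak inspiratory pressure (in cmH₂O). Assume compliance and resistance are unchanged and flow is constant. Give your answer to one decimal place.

Flow: 41 L/min ÷ 60 = 0.6833 L/s.
New flow: 33 L/min ÷ 60 = 0.55 L/s.
PIP = Vt/C + R·V̇ + PEEP (constant-flow equation of motion).
Only the resistive term changes: ΔPIP = R × ΔV̇ = 18.0 × (0.55 − 0.6833) = 18.0 × -0.1333 = -2.399 cmH2O.
Original PIP = 535/40.2 + 18.0×0.6833 + 3 = 28.608 cmH2O; new PIP = 28.608 + (-2.399) = 26.209 cmH2O.

26.2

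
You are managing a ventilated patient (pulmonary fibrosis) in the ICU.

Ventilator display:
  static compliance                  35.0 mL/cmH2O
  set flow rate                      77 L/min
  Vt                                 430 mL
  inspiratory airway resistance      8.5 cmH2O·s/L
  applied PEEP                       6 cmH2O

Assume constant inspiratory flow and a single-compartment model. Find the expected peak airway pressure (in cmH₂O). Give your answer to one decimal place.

29.2

Flow: 77 L/min ÷ 60 = 1.2833 L/s.
Equation of motion (constant flow): PIP = Vt/C + R·V̇ + PEEP.
PIP = 430/35.0 + 8.5×1.2833 + 6 = 12.286 + 10.908 + 6 = 29.194 cmH2O.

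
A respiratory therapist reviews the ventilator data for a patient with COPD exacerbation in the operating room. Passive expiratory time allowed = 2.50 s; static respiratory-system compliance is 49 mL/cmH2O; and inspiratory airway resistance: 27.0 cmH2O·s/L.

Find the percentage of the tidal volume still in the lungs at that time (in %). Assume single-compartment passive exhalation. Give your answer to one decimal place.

15.1

τ = R × C = 27.0 × 49 mL/cmH2O = 27.0 × 0.049 L/cmH2O = 1.323 s.
Passive exhalation: V(t)/V₀ = e^(−t/τ) = e^(−2.50/1.323) = 0.1511.
Fraction remaining = 0.1511 → 15.11%.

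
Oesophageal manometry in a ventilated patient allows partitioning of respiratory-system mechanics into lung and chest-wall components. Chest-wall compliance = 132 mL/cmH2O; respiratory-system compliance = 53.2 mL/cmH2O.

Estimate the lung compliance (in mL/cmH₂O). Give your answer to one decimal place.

1/CL = 1/Crs − 1/Ccw.
1/CL = 1/53.2 − 1/132 = 0.01122.
CL = 89.127 mL/cmH2O.

89.1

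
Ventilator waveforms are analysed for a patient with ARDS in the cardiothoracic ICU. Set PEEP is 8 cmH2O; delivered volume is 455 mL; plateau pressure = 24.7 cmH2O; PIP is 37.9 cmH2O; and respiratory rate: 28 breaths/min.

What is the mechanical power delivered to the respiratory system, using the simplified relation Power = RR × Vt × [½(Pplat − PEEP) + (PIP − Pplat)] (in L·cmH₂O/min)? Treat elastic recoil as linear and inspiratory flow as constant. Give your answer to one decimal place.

274.5

Per-breath work = Vt × [½(Pplat−PEEP) + (PIP−Pplat)] = 0.455 × [0.5×16.7 + 13.2] = 0.455 × 21.55 = 9.805 L·cmH2O.
Power = 28 × 9.805 = 274.54 L·cmH2O/min.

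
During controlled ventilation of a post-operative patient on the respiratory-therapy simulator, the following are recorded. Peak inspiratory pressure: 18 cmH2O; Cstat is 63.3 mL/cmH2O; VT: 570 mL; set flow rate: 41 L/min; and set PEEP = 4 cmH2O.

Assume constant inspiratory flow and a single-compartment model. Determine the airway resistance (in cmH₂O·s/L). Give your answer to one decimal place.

7.3

Flow: 41 L/min ÷ 60 = 0.6833 L/s.
Equation of motion (constant flow): PIP = Vt/C + R·V̇ + PEEP.
R·V̇ = PIP − Vt/C − PEEP = 18 − 570/63.3 − 4 = 18 − 9.005 − 4 = 4.995 cmH2O.
R = 4.995 / 0.6833 = 7.31 cmH2O·s/L.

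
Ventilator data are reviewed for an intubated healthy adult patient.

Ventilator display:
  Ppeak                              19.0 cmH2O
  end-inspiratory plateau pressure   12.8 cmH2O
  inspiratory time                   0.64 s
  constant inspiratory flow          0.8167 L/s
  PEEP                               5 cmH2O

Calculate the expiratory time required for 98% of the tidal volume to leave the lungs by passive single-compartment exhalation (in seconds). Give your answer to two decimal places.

1.99

Vt = flow × Ti = 0.8167 L/s × 0.64 s × 1000 mL/L = 522.69 mL.
R = (PIP − Pplat)/V̇ = (19.0 − 12.8) / 0.8167 = 6.2/0.8167 = 7.592 cmH2O·s/L.
C = Vt/(Pplat − PEEP) = 522.69 / (12.8 − 5) = 522.69/7.8 = 67.012 mL/cmH2O.
τ = R × C = 7.592 × 0.06701 L/cmH2O = 0.5087 s.
t = −τ·ln(1 − 0.98) = −0.5087·ln(0.02) = 1.99 s.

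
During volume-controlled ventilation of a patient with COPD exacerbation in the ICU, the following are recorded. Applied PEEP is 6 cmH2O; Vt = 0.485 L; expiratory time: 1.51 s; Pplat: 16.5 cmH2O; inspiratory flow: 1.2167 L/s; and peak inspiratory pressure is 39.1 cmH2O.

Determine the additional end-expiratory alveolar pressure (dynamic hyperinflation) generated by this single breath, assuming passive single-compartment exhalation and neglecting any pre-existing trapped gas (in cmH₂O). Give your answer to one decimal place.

1.8

R = (PIP − Pplat)/V̇ = (39.1 − 16.5) / 1.2167 = 22.6/1.2167 = 18.575 cmH2O·s/L.
C = Vt/(Pplat − PEEP) = 485.0 / (16.5 − 6) = 485.0/10.5 = 46.19 mL/cmH2O.
τ = R × C = 18.575 × 0.04619 L/cmH2O = 0.858 s.
Fraction remaining = e^(−Te/τ) = e^(−1.51/0.858) = 0.1721; trapped volume = 485.0 × 0.1721 = 83.469 mL.
Additional alveolar pressure from trapping ≈ V_trapped / C = 83.469 / 46.19 = 1.807 cmH2O.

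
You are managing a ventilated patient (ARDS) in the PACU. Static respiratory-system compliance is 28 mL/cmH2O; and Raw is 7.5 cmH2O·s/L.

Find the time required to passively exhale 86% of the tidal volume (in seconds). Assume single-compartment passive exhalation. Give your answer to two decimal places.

0.41

τ = R × C = 7.5 × 28 mL/cmH2O = 7.5 × 0.028 L/cmH2O = 0.21 s.
Exhaled fraction f = 1 − e^(−t/τ) → t = −τ·ln(1 − f) = −0.21·ln(0.14) = 0.4129 s.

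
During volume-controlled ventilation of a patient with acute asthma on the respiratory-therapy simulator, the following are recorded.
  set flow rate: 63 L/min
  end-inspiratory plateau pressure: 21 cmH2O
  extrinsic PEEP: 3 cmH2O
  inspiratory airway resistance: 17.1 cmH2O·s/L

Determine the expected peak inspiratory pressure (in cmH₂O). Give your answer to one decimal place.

39.0

Flow: 63 L/min ÷ 60 = 1.05 L/s.
PIP = Pplat + Raw × flow = 21 + 17.1 × 1.05 = 21 + 17.955 = 38.955 cmH2O.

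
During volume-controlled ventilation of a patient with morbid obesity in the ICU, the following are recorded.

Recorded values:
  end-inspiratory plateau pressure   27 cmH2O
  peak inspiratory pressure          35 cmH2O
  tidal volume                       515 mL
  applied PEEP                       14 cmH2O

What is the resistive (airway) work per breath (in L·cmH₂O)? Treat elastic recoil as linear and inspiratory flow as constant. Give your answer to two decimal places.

4.12

With constant inspiratory flow the resistive pressure is constant at PIP − Pplat = 35 − 27 = 8.0 cmH2O, so resistive work = 8.0 × 0.515 = 4.12 L·cmH2O.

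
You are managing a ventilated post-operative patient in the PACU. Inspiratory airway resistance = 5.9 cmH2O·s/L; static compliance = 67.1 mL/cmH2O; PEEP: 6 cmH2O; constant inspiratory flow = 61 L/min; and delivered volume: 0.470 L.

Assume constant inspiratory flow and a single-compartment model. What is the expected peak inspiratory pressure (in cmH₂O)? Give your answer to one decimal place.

Flow: 61 L/min ÷ 60 = 1.0167 L/s.
Equation of motion (constant flow): PIP = Vt/C + R·V̇ + PEEP.
PIP = 470/67.1 + 5.9×1.0167 + 6 = 7.004 + 5.999 + 6 = 19.003 cmH2O.

19.0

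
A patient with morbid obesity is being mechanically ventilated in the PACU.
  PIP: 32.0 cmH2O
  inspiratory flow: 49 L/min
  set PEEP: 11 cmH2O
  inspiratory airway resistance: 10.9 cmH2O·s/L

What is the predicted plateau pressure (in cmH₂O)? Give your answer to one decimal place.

Flow: 49 L/min ÷ 60 = 0.8167 L/s.
Pplat = PIP − Raw × flow = 32.0 − 10.9 × 0.8167 = 32.0 − 8.902 = 23.098 cmH2O.

23.1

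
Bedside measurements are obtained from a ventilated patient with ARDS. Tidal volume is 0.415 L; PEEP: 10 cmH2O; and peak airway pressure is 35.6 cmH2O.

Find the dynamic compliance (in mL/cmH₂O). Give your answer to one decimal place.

Dynamic compliance = Vt / (PIP − PEEP) = 415 / (35.6 − 10) = 415 / 25.6 = 16.211 mL/cmH2O.

16.2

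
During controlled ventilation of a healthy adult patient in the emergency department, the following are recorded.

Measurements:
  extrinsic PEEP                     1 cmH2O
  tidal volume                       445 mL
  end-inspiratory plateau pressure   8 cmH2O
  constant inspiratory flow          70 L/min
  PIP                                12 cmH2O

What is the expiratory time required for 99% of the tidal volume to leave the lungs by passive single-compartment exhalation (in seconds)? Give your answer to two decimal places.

Flow: 70 L/min ÷ 60 = 1.1667 L/s.
R = (PIP − Pplat)/V̇ = (12 − 8) / 1.1667 = 4.0/1.1667 = 3.428 cmH2O·s/L.
C = Vt/(Pplat − PEEP) = 445.0 / (8 − 1) = 445.0/7.0 = 63.571 mL/cmH2O.
τ = R × C = 3.428 × 0.06357 L/cmH2O = 0.2179 s.
t = −τ·ln(1 − 0.99) = −0.2179·ln(0.01) = 1.003 s.

1.00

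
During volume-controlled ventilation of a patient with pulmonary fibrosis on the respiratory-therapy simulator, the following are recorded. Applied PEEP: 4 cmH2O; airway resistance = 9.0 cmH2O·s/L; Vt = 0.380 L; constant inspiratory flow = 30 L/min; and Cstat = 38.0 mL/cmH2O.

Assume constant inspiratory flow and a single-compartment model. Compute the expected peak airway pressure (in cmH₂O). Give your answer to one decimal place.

Flow: 30 L/min ÷ 60 = 0.5 L/s.
Equation of motion (constant flow): PIP = Vt/C + R·V̇ + PEEP.
PIP = 380/38.0 + 9.0×0.5 + 4 = 10.0 + 4.5 + 4 = 18.5 cmH2O.

18.5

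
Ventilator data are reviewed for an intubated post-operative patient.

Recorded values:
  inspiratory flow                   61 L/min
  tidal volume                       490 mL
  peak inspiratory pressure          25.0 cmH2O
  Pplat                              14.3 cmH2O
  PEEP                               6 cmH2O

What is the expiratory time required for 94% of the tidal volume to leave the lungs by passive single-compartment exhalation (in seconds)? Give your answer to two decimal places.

1.75

Flow: 61 L/min ÷ 60 = 1.0167 L/s.
R = (PIP − Pplat)/V̇ = (25.0 − 14.3) / 1.0167 = 10.7/1.0167 = 10.524 cmH2O·s/L.
C = Vt/(Pplat − PEEP) = 490.0 / (14.3 − 6) = 490.0/8.3 = 59.036 mL/cmH2O.
τ = R × C = 10.524 × 0.05904 L/cmH2O = 0.6213 s.
t = −τ·ln(1 − 0.94) = −0.6213·ln(0.06) = 1.748 s.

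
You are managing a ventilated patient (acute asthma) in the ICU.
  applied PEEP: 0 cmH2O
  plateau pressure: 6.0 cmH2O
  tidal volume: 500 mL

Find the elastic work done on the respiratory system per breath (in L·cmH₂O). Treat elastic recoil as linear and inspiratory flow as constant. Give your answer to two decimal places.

Elastic work ≈ ½ × (Pplat − PEEP) × Vt = 0.5 × (6.0 − 0) × 0.500 L = 0.5 × 6.0 × 0.500 = 1.5 L·cmH2O.

1.50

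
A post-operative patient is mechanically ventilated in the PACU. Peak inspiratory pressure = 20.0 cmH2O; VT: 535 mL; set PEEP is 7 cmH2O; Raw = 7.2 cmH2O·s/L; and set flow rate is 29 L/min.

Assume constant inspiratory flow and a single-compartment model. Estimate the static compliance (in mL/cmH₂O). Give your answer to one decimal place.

56.2

Flow: 29 L/min ÷ 60 = 0.4833 L/s.
Equation of motion (constant flow): PIP = Vt/C + R·V̇ + PEEP.
Vt/C = PIP − R·V̇ − PEEP = 20.0 − 7.2×0.4833 − 7 = 20.0 − 3.48 − 7 = 9.52 cmH2O.
C = Vt / 9.52 = 535 / 9.52 = 56.197 mL/cmH2O.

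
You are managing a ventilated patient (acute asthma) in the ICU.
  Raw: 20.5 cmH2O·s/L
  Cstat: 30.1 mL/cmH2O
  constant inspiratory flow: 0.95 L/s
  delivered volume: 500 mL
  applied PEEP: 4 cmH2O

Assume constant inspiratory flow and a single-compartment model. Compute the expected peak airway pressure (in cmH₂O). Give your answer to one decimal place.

40.1

Equation of motion (constant flow): PIP = Vt/C + R·V̇ + PEEP.
PIP = 500/30.1 + 20.5×0.95 + 4 = 16.611 + 19.475 + 4 = 40.086 cmH2O.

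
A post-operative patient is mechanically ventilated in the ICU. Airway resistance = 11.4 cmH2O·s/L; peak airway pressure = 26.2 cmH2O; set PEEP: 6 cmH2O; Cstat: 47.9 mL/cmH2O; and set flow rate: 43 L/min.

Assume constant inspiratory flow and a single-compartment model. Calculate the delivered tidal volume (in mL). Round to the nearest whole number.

576

Flow: 43 L/min ÷ 60 = 0.7167 L/s.
Equation of motion (constant flow): PIP = Vt/C + R·V̇ + PEEP.
Vt/C = PIP − R·V̇ − PEEP = 26.2 − 8.17 − 6 = 12.03 cmH2O.
Vt = C × 12.03 = 47.9 × 12.03 = 576.24 mL.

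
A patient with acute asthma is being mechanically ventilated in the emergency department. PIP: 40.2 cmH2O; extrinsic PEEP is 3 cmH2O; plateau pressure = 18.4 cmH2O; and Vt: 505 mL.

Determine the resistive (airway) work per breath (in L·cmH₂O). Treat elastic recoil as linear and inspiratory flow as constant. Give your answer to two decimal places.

11.01

With constant inspiratory flow the resistive pressure is constant at PIP − Pplat = 40.2 − 18.4 = 21.8 cmH2O, so resistive work = 21.8 × 0.505 = 11.009 L·cmH2O.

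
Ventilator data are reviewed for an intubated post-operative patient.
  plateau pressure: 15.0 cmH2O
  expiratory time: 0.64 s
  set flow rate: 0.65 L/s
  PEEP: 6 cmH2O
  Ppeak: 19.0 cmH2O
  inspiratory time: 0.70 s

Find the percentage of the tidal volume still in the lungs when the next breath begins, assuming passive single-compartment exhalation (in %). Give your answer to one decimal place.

12.8

Vt = flow × Ti = 0.65 L/s × 0.70 s × 1000 mL/L = 455.0 mL.
R = (PIP − Pplat)/V̇ = (19.0 − 15.0) / 0.65 = 4.0/0.65 = 6.154 cmH2O·s/L.
C = Vt/(Pplat − PEEP) = 455.0 / (15.0 − 6) = 455.0/9.0 = 50.556 mL/cmH2O.
τ = R × C = 6.154 × 0.05056 L/cmH2O = 0.3111 s.
Fraction remaining at end-expiration = e^(−Te/τ) = e^(−0.64/0.3111) = 0.1278 → 12.78%.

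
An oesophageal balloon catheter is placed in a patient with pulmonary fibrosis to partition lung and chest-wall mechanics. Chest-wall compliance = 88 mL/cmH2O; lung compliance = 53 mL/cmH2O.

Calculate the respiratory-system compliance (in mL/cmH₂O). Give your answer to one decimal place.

33.1

Lung and chest wall are elastances in series: 1/Crs = 1/CL + 1/Ccw.
1/Crs = 1/53 + 1/88 = 0.03023.
Crs = 33.08 mL/cmH2O.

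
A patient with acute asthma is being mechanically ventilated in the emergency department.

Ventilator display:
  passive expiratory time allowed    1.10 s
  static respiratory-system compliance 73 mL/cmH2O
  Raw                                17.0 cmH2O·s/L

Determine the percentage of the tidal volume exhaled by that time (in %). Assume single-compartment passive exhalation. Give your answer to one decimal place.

τ = R × C = 17.0 × 73 mL/cmH2O = 17.0 × 0.073 L/cmH2O = 1.241 s.
Passive exhalation: V(t)/V₀ = e^(−t/τ) = e^(−1.10/1.241) = 0.4121.
Fraction exhaled = 1 − 0.4121 = 0.5879 → 58.79%.

58.8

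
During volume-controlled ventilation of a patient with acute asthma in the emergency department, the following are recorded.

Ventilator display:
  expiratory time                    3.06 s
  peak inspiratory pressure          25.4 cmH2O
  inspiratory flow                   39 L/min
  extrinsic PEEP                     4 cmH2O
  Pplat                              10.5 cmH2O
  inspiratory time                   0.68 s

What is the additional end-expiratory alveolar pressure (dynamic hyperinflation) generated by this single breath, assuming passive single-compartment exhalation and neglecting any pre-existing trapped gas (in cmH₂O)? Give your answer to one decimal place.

0.9

Flow: 39 L/min ÷ 60 = 0.65 L/s.
Vt = flow × Ti = 0.65 L/s × 0.68 s × 1000 mL/L = 442.0 mL.
R = (PIP − Pplat)/V̇ = (25.4 − 10.5) / 0.65 = 14.9/0.65 = 22.923 cmH2O·s/L.
C = Vt/(Pplat − PEEP) = 442.0 / (10.5 − 4) = 442.0/6.5 = 68.0 mL/cmH2O.
τ = R × C = 22.923 × 0.068 L/cmH2O = 1.559 s.
Fraction remaining = e^(−Te/τ) = e^(−3.06/1.559) = 0.1405; trapped volume = 442.0 × 0.1405 = 62.101 mL.
Additional alveolar pressure from trapping ≈ V_trapped / C = 62.101 / 68.0 = 0.9133 cmH2O.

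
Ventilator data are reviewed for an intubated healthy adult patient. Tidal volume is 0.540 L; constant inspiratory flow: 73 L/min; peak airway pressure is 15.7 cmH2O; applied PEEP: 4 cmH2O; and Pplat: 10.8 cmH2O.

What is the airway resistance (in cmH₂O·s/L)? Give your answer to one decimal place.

4.0

Flow: 73 L/min ÷ 60 = 1.2167 L/s.
Raw = (PIP − Pplat) / flow = (15.7 − 10.8) / 1.2167 = 4.9 / 1.2167 = 4.027 cmH2O·s/L.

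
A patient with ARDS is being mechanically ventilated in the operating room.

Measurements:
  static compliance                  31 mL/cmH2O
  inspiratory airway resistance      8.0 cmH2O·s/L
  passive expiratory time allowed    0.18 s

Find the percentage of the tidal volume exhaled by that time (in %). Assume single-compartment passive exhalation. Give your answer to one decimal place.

τ = R × C = 8.0 × 31 mL/cmH2O = 8.0 × 0.031 L/cmH2O = 0.248 s.
Passive exhalation: V(t)/V₀ = e^(−t/τ) = e^(−0.18/0.248) = 0.4839.
Fraction exhaled = 1 − 0.4839 = 0.5161 → 51.61%.

51.6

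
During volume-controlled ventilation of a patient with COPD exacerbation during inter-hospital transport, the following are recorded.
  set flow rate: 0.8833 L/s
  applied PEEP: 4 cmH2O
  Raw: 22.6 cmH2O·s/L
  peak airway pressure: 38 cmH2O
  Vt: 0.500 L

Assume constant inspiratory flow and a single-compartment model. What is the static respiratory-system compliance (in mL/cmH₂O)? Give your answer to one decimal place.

35.6

Equation of motion (constant flow): PIP = Vt/C + R·V̇ + PEEP.
Vt/C = PIP − R·V̇ − PEEP = 38 − 22.6×0.8833 − 4 = 38 − 19.963 − 4 = 14.037 cmH2O.
C = Vt / 14.037 = 500 / 14.037 = 35.62 mL/cmH2O.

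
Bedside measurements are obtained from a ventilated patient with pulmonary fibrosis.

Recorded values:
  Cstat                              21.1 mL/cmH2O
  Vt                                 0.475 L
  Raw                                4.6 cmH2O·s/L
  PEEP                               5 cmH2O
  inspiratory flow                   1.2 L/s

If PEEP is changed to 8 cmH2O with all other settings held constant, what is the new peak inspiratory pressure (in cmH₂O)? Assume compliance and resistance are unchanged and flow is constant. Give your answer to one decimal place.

PIP = Vt/C + R·V̇ + PEEP (constant-flow equation of motion).
Only the baseline term changes: ΔPIP = ΔPEEP = 8 − 5 = 3.0 cmH2O.
Original PIP = 475/21.1 + 4.6×1.2 + 5 = 33.032 cmH2O; new PIP = 33.032 + (3.0) = 36.032 cmH2O.

36.0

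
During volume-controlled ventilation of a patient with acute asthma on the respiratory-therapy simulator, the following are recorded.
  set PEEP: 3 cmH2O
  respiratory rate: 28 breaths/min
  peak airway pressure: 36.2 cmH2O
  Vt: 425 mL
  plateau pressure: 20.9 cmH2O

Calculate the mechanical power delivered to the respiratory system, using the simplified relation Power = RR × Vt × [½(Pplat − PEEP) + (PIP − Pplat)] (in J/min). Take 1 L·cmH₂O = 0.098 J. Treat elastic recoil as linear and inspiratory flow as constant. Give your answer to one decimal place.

28.3

Per-breath work = Vt × [½(Pplat−PEEP) + (PIP−Pplat)] = 0.425 × [0.5×17.9 + 15.3] = 0.425 × 24.25 = 10.306 L·cmH2O.
Power = 28 × 10.306 = 288.57 L·cmH2O/min.
× 0.098 J/(L·cmH2O) → 28.28 J/min.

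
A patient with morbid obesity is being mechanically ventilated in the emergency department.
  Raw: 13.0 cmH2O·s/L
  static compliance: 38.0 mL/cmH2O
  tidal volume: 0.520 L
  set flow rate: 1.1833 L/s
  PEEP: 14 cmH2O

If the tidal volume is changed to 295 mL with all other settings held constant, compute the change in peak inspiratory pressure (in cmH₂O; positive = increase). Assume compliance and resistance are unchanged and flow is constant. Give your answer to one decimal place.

PIP = Vt/C + R·V̇ + PEEP (constant-flow equation of motion).
Only the elastic term changes: ΔPIP = ΔVt / C = (295 − 520) / 38.0 = -5.921 cmH2O.

-5.9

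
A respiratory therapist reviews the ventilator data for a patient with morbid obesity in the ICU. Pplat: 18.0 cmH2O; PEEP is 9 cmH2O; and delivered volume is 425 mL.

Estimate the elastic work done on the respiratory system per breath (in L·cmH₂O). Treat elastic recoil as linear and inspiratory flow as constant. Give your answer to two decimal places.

Elastic work ≈ ½ × (Pplat − PEEP) × Vt = 0.5 × (18.0 − 9) × 0.425 L = 0.5 × 9.0 × 0.425 = 1.913 L·cmH2O.

1.91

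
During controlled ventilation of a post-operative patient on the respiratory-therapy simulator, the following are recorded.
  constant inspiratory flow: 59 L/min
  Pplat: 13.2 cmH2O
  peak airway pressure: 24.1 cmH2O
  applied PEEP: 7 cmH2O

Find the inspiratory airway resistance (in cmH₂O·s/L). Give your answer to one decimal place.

11.1

Flow: 59 L/min ÷ 60 = 0.9833 L/s.
Raw = (PIP − Pplat) / flow = (24.1 − 13.2) / 0.9833 = 10.9 / 0.9833 = 11.085 cmH2O·s/L.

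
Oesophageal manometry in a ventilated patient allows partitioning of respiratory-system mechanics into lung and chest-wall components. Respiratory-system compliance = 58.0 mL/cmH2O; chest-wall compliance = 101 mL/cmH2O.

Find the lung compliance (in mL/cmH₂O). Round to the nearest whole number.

1/CL = 1/Crs − 1/Ccw.
1/CL = 1/58.0 − 1/101 = 0.00734.
CL = 136.24 mL/cmH2O.

136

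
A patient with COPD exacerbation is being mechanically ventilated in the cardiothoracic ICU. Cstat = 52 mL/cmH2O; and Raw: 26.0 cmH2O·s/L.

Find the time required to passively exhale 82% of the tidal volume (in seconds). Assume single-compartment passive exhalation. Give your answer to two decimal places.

τ = R × C = 26.0 × 52 mL/cmH2O = 26.0 × 0.052 L/cmH2O = 1.352 s.
Exhaled fraction f = 1 − e^(−t/τ) → t = −τ·ln(1 − f) = −1.352·ln(0.18) = 2.318 s.

2.32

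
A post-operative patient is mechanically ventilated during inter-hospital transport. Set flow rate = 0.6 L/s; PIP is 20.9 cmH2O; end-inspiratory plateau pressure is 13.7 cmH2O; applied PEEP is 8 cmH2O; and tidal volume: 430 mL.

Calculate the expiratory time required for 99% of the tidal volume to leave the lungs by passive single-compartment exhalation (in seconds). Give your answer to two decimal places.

4.17

R = (PIP − Pplat)/V̇ = (20.9 − 13.7) / 0.6 = 7.2/0.6 = 12.0 cmH2O·s/L.
C = Vt/(Pplat − PEEP) = 430.0 / (13.7 − 8) = 430.0/5.7 = 75.439 mL/cmH2O.
τ = R × C = 12.0 × 0.07544 L/cmH2O = 0.9053 s.
t = −τ·ln(1 − 0.99) = −0.9053·ln(0.01) = 4.169 s.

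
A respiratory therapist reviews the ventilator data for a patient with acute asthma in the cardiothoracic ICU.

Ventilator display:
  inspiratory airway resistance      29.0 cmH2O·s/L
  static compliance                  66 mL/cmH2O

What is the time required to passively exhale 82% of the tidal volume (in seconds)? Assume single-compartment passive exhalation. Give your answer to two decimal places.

3.28

τ = R × C = 29.0 × 66 mL/cmH2O = 29.0 × 0.066 L/cmH2O = 1.914 s.
Exhaled fraction f = 1 − e^(−t/τ) → t = −τ·ln(1 − f) = −1.914·ln(0.18) = 3.282 s.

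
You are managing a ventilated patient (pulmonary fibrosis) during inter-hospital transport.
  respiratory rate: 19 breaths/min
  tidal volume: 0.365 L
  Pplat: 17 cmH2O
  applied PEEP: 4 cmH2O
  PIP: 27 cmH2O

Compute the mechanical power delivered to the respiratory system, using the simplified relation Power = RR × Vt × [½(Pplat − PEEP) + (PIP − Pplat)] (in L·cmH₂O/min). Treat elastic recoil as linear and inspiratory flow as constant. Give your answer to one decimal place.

114.4

Per-breath work = Vt × [½(Pplat−PEEP) + (PIP−Pplat)] = 0.365 × [0.5×13.0 + 10.0] = 0.365 × 16.5 = 6.023 L·cmH2O.
Power = 19 × 6.023 = 114.44 L·cmH2O/min.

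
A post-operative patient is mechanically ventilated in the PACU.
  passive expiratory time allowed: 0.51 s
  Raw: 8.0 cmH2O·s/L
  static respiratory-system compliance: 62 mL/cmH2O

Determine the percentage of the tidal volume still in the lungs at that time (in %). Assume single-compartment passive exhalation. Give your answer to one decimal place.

τ = R × C = 8.0 × 62 mL/cmH2O = 8.0 × 0.062 L/cmH2O = 0.496 s.
Passive exhalation: V(t)/V₀ = e^(−t/τ) = e^(−0.51/0.496) = 0.3576.
Fraction remaining = 0.3576 → 35.76%.

35.8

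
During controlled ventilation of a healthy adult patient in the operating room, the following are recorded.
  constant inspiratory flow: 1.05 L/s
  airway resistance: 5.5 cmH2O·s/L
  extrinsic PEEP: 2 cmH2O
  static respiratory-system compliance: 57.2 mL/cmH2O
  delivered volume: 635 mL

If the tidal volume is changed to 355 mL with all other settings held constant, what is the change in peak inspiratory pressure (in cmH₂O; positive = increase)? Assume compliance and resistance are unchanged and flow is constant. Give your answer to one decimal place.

PIP = Vt/C + R·V̇ + PEEP (constant-flow equation of motion).
Only the elastic term changes: ΔPIP = ΔVt / C = (355 − 635) / 57.2 = -4.895 cmH2O.

-4.9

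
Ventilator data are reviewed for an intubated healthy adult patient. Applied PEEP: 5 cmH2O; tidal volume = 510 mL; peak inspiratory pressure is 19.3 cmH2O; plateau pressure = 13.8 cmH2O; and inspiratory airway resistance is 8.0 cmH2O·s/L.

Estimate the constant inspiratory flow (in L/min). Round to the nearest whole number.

41

flow = (PIP − Pplat) / Raw = (19.3 − 13.8) / 8.0 = 0.6875 L/s × 60 = 41.25 L/min.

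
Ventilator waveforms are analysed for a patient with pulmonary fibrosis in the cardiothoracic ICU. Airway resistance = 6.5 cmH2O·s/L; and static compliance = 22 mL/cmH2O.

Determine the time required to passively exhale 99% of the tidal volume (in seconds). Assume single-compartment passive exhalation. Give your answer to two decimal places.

τ = R × C = 6.5 × 22 mL/cmH2O = 6.5 × 0.022 L/cmH2O = 0.143 s.
Exhaled fraction f = 1 − e^(−t/τ) → t = −τ·ln(1 − f) = −0.143·ln(0.01) = 0.6585 s.

0.66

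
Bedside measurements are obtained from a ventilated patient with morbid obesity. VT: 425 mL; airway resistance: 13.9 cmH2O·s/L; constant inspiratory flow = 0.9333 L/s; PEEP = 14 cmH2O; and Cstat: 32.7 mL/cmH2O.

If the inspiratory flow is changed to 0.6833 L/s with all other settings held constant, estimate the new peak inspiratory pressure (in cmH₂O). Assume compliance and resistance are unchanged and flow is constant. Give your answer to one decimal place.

PIP = Vt/C + R·V̇ + PEEP (constant-flow equation of motion).
Only the resistive term changes: ΔPIP = R × ΔV̇ = 13.9 × (0.6833 − 0.9333) = 13.9 × -0.25 = -3.475 cmH2O.
Original PIP = 425/32.7 + 13.9×0.9333 + 14 = 39.97 cmH2O; new PIP = 39.97 + (-3.475) = 36.495 cmH2O.

36.5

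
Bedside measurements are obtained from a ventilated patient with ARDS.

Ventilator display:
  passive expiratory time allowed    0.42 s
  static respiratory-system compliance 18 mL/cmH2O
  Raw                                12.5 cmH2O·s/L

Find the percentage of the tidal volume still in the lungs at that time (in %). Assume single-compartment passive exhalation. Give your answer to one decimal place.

τ = R × C = 12.5 × 18 mL/cmH2O = 12.5 × 0.018 L/cmH2O = 0.225 s.
Passive exhalation: V(t)/V₀ = e^(−t/τ) = e^(−0.42/0.225) = 0.1546.
Fraction remaining = 0.1546 → 15.46%.

15.5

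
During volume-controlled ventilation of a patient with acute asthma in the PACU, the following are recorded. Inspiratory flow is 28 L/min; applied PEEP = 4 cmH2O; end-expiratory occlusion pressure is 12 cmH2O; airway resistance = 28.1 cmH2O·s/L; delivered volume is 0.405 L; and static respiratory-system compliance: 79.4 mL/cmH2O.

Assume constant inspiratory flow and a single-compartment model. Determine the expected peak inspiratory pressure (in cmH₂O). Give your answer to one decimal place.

30.2

Flow: 28 L/min ÷ 60 = 0.4667 L/s.
Total PEEP = 12 cmH2O (set 4 + intrinsic 8); this is the baseline alveolar pressure.
Equation of motion (constant flow): PIP = Vt/C + R·V̇ + PEEP.
PIP = 405/79.4 + 28.1×0.4667 + 12 = 5.101 + 13.114 + 12 = 30.215 cmH2O.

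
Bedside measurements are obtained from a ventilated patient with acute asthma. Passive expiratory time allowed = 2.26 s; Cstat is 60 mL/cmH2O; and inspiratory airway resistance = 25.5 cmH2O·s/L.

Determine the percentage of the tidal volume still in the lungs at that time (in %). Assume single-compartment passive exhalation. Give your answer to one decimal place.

τ = R × C = 25.5 × 60 mL/cmH2O = 25.5 × 0.060 L/cmH2O = 1.53 s.
Passive exhalation: V(t)/V₀ = e^(−t/τ) = e^(−2.26/1.53) = 0.2283.
Fraction remaining = 0.2283 → 22.83%.

22.8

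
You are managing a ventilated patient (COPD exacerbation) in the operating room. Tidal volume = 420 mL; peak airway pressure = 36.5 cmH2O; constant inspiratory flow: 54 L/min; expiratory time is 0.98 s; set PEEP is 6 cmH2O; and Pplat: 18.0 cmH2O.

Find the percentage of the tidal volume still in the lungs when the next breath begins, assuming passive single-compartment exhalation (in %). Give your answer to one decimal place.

Flow: 54 L/min ÷ 60 = 0.9 L/s.
R = (PIP − Pplat)/V̇ = (36.5 − 18.0) / 0.9 = 18.5/0.9 = 20.556 cmH2O·s/L.
C = Vt/(Pplat − PEEP) = 420.0 / (18.0 − 6) = 420.0/12.0 = 35.0 mL/cmH2O.
τ = R × C = 20.556 × 0.035 L/cmH2O = 0.7195 s.
Fraction remaining at end-expiration = e^(−Te/τ) = e^(−0.98/0.7195) = 0.2561 → 25.61%.

25.6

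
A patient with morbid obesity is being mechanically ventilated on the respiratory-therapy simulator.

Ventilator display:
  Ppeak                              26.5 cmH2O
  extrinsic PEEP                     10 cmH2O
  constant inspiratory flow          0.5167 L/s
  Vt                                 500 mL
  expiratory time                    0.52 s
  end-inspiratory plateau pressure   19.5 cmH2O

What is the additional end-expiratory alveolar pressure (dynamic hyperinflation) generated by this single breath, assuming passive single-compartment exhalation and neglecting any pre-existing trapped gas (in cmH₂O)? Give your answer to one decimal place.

4.6

R = (PIP − Pplat)/V̇ = (26.5 − 19.5) / 0.5167 = 7.0/0.5167 = 13.548 cmH2O·s/L.
C = Vt/(Pplat − PEEP) = 500.0 / (19.5 − 10) = 500.0/9.5 = 52.632 mL/cmH2O.
τ = R × C = 13.548 × 0.05263 L/cmH2O = 0.713 s.
Fraction remaining = e^(−Te/τ) = e^(−0.52/0.713) = 0.4822; trapped volume = 500.0 × 0.4822 = 241.1 mL.
Additional alveolar pressure from trapping ≈ V_trapped / C = 241.1 / 52.632 = 4.581 cmH2O.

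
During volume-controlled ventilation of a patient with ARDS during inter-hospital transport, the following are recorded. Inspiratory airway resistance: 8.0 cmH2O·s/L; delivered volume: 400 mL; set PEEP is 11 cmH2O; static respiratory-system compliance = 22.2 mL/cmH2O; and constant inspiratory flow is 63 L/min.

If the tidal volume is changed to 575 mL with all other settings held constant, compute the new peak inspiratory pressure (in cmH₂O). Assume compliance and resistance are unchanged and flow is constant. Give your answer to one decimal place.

45.3

Flow: 63 L/min ÷ 60 = 1.05 L/s.
PIP = Vt/C + R·V̇ + PEEP (constant-flow equation of motion).
Only the elastic term changes: ΔPIP = ΔVt / C = (575 − 400) / 22.2 = 7.883 cmH2O.
Original PIP = 400/22.2 + 8.0×1.05 + 11 = 37.418 cmH2O; new PIP = 37.418 + (7.883) = 45.301 cmH2O.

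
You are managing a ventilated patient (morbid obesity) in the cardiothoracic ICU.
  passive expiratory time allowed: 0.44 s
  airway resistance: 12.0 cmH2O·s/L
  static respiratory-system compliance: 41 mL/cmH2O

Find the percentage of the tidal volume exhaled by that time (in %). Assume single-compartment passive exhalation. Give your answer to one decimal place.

59.1

τ = R × C = 12.0 × 41 mL/cmH2O = 12.0 × 0.041 L/cmH2O = 0.492 s.
Passive exhalation: V(t)/V₀ = e^(−t/τ) = e^(−0.44/0.492) = 0.4089.
Fraction exhaled = 1 − 0.4089 = 0.5911 → 59.11%.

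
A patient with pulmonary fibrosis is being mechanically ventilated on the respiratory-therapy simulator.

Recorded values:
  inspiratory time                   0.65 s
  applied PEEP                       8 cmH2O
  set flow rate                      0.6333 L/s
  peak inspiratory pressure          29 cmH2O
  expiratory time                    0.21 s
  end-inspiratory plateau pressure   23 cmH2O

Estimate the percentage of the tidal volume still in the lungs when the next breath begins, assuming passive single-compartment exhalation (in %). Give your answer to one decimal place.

Vt = flow × Ti = 0.6333 L/s × 0.65 s × 1000 mL/L = 411.65 mL.
R = (PIP − Pplat)/V̇ = (29 − 23) / 0.6333 = 6.0/0.6333 = 9.474 cmH2O·s/L.
C = Vt/(Pplat − PEEP) = 411.65 / (23 − 8) = 411.65/15.0 = 27.443 mL/cmH2O.
τ = R × C = 9.474 × 0.02744 L/cmH2O = 0.26 s.
Fraction remaining at end-expiration = e^(−Te/τ) = e^(−0.21/0.26) = 0.4459 → 44.59%.

44.6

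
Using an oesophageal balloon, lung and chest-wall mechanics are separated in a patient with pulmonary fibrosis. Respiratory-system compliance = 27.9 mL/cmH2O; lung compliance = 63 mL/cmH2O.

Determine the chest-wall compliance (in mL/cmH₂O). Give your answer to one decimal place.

1/Ccw = 1/Crs − 1/CL.
1/Ccw = 1/27.9 − 1/63 = 0.01997.
Ccw = 50.075 mL/cmH2O.

50.1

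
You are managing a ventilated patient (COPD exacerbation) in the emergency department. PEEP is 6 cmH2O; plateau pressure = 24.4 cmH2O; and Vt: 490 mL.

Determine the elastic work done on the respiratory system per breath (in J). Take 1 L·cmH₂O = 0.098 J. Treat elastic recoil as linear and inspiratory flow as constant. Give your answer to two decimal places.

0.44

Elastic work ≈ ½ × (Pplat − PEEP) × Vt = 0.5 × (24.4 − 6) × 0.490 L = 0.5 × 18.4 × 0.490 = 4.508 L·cmH2O.
× 0.098 J/(L·cmH2O) → 0.4418 J.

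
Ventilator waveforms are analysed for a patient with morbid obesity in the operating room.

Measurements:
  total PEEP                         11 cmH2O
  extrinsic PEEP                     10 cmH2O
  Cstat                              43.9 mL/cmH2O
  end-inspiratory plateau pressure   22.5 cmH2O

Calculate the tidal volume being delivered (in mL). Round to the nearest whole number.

End-expiratory occlusion gives total PEEP = 11 cmH2O (intrinsic PEEP = 11 − 10 = 1). Use total PEEP for the elastic gradient.
Vt = Cstat × (Pplat − PEEPtotal) = 43.9 × (22.5 − 11) = 43.9 × 11.5 = 504.85 mL.

505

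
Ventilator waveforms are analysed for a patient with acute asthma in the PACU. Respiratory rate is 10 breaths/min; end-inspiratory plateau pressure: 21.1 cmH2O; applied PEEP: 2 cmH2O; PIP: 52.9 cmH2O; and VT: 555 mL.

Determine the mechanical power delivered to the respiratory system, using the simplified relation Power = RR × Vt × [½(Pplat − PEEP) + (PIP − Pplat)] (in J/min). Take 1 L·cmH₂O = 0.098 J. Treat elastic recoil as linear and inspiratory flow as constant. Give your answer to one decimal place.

22.5

Per-breath work = Vt × [½(Pplat−PEEP) + (PIP−Pplat)] = 0.555 × [0.5×19.1 + 31.8] = 0.555 × 41.35 = 22.949 L·cmH2O.
Power = 10 × 22.949 = 229.49 L·cmH2O/min.
× 0.098 J/(L·cmH2O) → 22.49 J/min.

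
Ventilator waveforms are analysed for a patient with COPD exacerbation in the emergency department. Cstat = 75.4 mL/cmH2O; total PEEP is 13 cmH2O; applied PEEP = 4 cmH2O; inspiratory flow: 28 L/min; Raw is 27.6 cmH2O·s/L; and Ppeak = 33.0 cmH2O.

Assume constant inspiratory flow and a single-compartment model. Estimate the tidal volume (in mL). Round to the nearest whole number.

537

Flow: 28 L/min ÷ 60 = 0.4667 L/s.
Total PEEP = 13 cmH2O (set 4 + intrinsic 9); this is the baseline alveolar pressure.
Equation of motion (constant flow): PIP = Vt/C + R·V̇ + PEEP.
Vt/C = PIP − R·V̇ − PEEP = 33.0 − 12.881 − 13 = 7.119 cmH2O.
Vt = C × 7.119 = 75.4 × 7.119 = 536.77 mL.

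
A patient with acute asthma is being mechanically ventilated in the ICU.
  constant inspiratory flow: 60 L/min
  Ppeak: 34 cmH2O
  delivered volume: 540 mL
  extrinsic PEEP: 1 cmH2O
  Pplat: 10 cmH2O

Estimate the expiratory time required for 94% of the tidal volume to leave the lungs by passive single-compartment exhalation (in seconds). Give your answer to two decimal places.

4.05

Flow: 60 L/min ÷ 60 = 1 L/s.
R = (PIP − Pplat)/V̇ = (34 − 10) / 1 = 24.0/1 = 24.0 cmH2O·s/L.
C = Vt/(Pplat − PEEP) = 540.0 / (10 − 1) = 540.0/9.0 = 60.0 mL/cmH2O.
τ = R × C = 24.0 × 0.06 L/cmH2O = 1.44 s.
t = −τ·ln(1 − 0.94) = −1.44·ln(0.06) = 4.051 s.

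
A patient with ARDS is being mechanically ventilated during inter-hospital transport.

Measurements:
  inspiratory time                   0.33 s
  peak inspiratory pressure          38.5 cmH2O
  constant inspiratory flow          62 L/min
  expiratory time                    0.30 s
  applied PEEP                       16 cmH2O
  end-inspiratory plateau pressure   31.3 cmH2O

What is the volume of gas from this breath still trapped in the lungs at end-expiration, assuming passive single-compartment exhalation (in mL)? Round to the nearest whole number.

Flow: 62 L/min ÷ 60 = 1.0333 L/s.
Vt = flow × Ti = 1.0333 L/s × 0.33 s × 1000 mL/L = 340.99 mL.
R = (PIP − Pplat)/V̇ = (38.5 − 31.3) / 1.0333 = 7.2/1.0333 = 6.968 cmH2O·s/L.
C = Vt/(Pplat − PEEP) = 340.99 / (31.3 − 16) = 340.99/15.3 = 22.287 mL/cmH2O.
τ = R × C = 6.968 × 0.02229 L/cmH2O = 0.1553 s.
Fraction remaining = e^(−Te/τ) = e^(−0.30/0.1553) = 0.1449.
Trapped volume = 340.99 × 0.1449 = 49.409 mL.

49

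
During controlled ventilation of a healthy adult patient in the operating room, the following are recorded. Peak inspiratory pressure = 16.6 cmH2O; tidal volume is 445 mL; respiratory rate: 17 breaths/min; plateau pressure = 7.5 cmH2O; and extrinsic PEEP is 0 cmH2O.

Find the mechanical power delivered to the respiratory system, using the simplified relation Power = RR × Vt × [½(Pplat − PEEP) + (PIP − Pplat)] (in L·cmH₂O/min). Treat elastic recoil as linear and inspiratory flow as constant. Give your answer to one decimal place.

Per-breath work = Vt × [½(Pplat−PEEP) + (PIP−Pplat)] = 0.445 × [0.5×7.5 + 9.1] = 0.445 × 12.85 = 5.718 L·cmH2O.
Power = 17 × 5.718 = 97.206 L·cmH2O/min.

97.2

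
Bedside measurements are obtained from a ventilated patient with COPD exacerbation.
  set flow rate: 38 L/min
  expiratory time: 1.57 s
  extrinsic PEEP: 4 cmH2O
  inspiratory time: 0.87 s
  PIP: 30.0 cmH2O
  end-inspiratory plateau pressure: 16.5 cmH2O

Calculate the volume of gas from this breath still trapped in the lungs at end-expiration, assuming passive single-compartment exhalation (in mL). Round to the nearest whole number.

Flow: 38 L/min ÷ 60 = 0.6333 L/s.
Vt = flow × Ti = 0.6333 L/s × 0.87 s × 1000 mL/L = 550.97 mL.
R = (PIP − Pplat)/V̇ = (30.0 − 16.5) / 0.6333 = 13.5/0.6333 = 21.317 cmH2O·s/L.
C = Vt/(Pplat − PEEP) = 550.97 / (16.5 − 4) = 550.97/12.5 = 44.078 mL/cmH2O.
τ = R × C = 21.317 × 0.04408 L/cmH2O = 0.9397 s.
Fraction remaining = e^(−Te/τ) = e^(−1.57/0.9397) = 0.1881.
Trapped volume = 550.97 × 0.1881 = 103.64 mL.

104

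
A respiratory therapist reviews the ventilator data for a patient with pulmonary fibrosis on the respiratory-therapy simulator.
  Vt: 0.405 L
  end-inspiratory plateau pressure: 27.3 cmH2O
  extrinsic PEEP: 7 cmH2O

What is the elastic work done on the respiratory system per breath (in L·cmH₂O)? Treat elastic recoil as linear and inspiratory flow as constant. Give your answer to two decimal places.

4.11

Elastic work ≈ ½ × (Pplat − PEEP) × Vt = 0.5 × (27.3 − 7) × 0.405 L = 0.5 × 20.3 × 0.405 = 4.111 L·cmH2O.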